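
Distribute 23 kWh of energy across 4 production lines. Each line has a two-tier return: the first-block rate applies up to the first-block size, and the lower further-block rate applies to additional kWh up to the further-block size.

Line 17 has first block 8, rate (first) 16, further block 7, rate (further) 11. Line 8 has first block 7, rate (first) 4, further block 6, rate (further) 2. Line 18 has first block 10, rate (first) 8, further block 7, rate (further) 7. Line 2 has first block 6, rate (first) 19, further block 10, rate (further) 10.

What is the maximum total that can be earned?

339

Rank every tier by rate: Line 2/first 19 > Line 17/first 16 > Line 17/second 11 > Line 2/second 10 > Line 18/first 8 > Line 18/second 7 > Line 8/first 4 > Line 8/second 2.
Line 2/first (19): +6 → 17 left.
Line 17/first (16): +8 → 9 left.
Line 17/second (11): +7 → 2 left.
Line 2/second: +2 of 10 at 10; pool empty.
Total = 19×6 + 16×8 + 11×7 + 10×2 = 339.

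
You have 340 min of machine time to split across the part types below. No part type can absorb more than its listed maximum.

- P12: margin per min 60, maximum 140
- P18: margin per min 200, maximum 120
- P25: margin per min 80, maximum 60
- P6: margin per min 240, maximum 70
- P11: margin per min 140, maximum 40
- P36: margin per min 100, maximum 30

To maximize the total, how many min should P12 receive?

20

Rank by margin per min: P6 240 > P18 200 > P11 140 > P36 100 > P25 80 > P12 60.
Give P6 70 to hit its cap of 70 → 270 left.
P18: +120 to 120 (cap) → 150 left.
Give P11 40 to hit its cap of 40 → 110 left.
Give P36 30 to hit its cap of 30 → 80 left.
P25: +60 to 60 (cap) → 20 left.
Only 20 left; P12 takes them to reach 20.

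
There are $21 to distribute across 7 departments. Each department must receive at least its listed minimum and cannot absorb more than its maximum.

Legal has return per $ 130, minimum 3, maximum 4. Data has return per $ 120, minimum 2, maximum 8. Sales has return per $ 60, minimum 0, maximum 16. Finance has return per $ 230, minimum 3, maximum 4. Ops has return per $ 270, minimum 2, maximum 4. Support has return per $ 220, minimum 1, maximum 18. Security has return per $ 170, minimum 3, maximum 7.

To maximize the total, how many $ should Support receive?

Meeting every minimum uses 3+2+0+3+2+1+3 = 14 $, leaving 7.
Rank by return per $: Ops 270 > Finance 230 > Support 220 > Security 170 > Legal 130 > Data 120 > Sales 60.
Ops takes 2 more to reach its cap of 4 → 5 left.
Give Finance 1 more to hit its cap of 4 → 4 left.
Support has room for 17 more but only 4 remain, so it gets 5.

5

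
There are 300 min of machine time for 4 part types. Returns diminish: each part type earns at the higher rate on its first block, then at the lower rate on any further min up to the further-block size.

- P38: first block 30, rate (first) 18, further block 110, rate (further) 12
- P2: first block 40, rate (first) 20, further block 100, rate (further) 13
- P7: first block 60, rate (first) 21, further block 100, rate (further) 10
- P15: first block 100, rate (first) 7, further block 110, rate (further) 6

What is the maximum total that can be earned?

4740

Treat each block as its own option and order by rate: P7/first 21 > P2/first 20 > P38/first 18 > P2/second 13 > P38/second 12 > P7/second 10 > P15/first 7 > P15/second 6.
Fill P7 first block (60 at 21) ; 240 left.
P2 first at 20: fill all 40 ; 200 left.
P38 first at 18: fill all 30 ; 170 left.
P2/second (13): +100 ; 70 left.
70 remain; put them into P38 second at 12.
Total = 21×60 + 20×40 + 18×30 + 13×100 + 12×70 = 4740.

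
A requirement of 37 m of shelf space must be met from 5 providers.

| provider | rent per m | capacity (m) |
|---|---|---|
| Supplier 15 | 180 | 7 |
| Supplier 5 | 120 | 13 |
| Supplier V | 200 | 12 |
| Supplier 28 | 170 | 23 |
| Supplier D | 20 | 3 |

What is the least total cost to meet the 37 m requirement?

Cheapest first:
Take 3 from Supplier D at 20 → need 34 more.
Take 13 from Supplier 5 at 120 → need 21 more.
Take 21 from Supplier 28 at 170 to finish.
Supplier 15, Supplier V: unused.
Cost = 3×20 + 13×120 + 21×170 = 5190.

5190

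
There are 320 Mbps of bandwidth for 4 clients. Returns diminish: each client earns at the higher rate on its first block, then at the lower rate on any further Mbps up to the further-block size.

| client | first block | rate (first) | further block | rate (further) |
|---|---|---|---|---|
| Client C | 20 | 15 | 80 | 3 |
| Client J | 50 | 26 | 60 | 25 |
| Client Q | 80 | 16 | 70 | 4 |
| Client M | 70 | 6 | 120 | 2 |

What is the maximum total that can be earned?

4960

Treat each block as its own option and order by rate: Client J/T1 26 > Client J/T2 25 > Client Q/T1 16 > Client C/T1 15 > Client M/T1 6 > Client Q/T2 4 > Client C/T2 3 > Client M/T2 2.
Client J/T1 (26): +50 ; 270 left.
Client J T2 at 25: fill all 60 ; 210 left.
Client Q T1 at 16: fill all 80 ; 130 left.
Client C/T1 (15): +20 ; 110 left.
Fill Client M T1 block (70 at 6) ; 40 left.
40 remain; put them into Client Q T2 at 4.
Total = 26×50 + 25×60 + 16×80 + 15×20 + 6×70 + 4×40 = 4960.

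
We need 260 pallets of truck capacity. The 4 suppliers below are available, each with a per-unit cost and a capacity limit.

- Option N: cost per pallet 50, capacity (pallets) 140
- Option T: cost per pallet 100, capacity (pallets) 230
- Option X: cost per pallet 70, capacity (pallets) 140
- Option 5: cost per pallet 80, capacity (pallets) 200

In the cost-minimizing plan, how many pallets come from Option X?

Fill from the cheapest supplier first.
Option N (50): use full 140 — 120 pallets to go.
Option X at 70: take 120 of its 140 — requirement met.
Option 5, Option T: unused.

120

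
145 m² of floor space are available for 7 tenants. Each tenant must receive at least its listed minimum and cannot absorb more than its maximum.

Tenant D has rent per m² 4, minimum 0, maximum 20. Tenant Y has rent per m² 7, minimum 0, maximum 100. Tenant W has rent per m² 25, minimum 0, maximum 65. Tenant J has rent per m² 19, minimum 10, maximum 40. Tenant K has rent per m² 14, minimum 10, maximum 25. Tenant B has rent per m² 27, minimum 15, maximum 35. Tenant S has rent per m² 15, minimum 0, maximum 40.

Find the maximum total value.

Meeting every minimum uses 0+0+0+10+10+15+0 = 35 m², leaving 110.
Rank by rent per m²: Tenant B 27 > Tenant W 25 > Tenant J 19 > Tenant S 15 > Tenant K 14 > Tenant Y 7 > Tenant D 4.
Tenant B takes 20 more to reach its cap of 35 ; 90 left.
Give Tenant W 65 more to hit its cap of 65 ; 25 left.
Tenant J: +25 (room for 30) → 35. Pool exhausted.
Total = 25×65 + 19×35 + 14×10 + 27×35 = 3375.

3375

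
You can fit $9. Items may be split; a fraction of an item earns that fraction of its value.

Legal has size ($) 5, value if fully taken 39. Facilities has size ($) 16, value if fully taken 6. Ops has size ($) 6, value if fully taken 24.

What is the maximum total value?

55

Rank by value-to-size ratio: Legal 39/5≈7.8, Ops 24/6≈4, Facilities 6/16≈0.375.
All 5 $ of Legal fit (value 39) ; 4 remain.
Only 4 $ remain; take 4/6 of Ops for value 24×4/6 = 16.
Total value = 55.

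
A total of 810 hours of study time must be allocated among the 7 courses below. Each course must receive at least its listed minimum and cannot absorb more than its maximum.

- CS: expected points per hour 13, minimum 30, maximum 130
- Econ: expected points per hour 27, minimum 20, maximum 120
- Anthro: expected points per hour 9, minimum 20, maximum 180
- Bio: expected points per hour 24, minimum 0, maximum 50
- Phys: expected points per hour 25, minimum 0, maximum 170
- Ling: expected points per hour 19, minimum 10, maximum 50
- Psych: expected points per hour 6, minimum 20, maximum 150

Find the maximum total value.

13610

Meeting every minimum uses 30+20+20+0+0+10+20 = 100 hours, leaving 710.
Order the courses by expected points per hour: Econ 27 > Phys 25 > Bio 24 > Ling 19 > CS 13 > Anthro 9 > Psych 6.
Econ: +100 to 120 (cap) — 610 left.
Phys: +170 to 170 (cap) — 440 left.
Bio: +50 to 50 (cap) — 390 left.
Ling takes 40 more to reach its cap of 50 — 350 left.
CS takes 100 more to reach its cap of 130 — 250 left.
Give Anthro 160 more to hit its cap of 180 — 90 left.
Psych: +90 (room for 130) → 110. Pool exhausted.
Total = 13×130 + 27×120 + 9×180 + 24×50 + 25×170 + 19×50 + 6×110 = 13610.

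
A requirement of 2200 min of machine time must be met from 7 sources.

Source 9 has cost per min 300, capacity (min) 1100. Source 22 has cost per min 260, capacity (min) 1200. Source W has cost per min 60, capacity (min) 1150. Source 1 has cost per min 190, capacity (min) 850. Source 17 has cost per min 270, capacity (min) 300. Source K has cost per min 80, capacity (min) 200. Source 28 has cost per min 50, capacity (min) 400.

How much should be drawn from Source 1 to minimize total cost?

Cheapest first:
Source 28 at 50: take all 400 min ; 1800 still needed.
Take 1150 from Source W at 60 ; need 650 more.
Take 200 from Source K at 80 ; need 450 more.
Take 450 from Source 1 at 190 to finish.
Source 22, Source 17, Source 9: unused.

450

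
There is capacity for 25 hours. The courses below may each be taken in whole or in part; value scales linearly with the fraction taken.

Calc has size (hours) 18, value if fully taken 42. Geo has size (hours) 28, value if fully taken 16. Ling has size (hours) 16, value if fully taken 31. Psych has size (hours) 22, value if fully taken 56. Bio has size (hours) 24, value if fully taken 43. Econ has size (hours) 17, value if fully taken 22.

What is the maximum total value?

Sort by value density: Psych 56/22≈2.55, Calc 42/18≈2.33, Ling 31/16≈1.94, Bio 43/24≈1.79, Econ 22/17≈1.29, Geo 16/28≈0.571.
Take all of Psych (22 hours, value 56) ; 3 hours left.
Fill the last 3 hours with part of Calc: 3/18 of it earns 7.
Total value = 63.

63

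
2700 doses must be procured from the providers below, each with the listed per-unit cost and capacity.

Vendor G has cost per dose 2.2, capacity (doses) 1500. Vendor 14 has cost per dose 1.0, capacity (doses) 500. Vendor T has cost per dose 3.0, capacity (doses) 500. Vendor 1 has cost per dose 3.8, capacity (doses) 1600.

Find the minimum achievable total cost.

Use providers in increasing cost order.
Vendor 14 at 1.0: take all 500 doses ; 2200 still needed.
Take 1500 from Vendor G at 2.2 ; need 700 more.
Vendor T at 3.0: take all 500 doses ; 200 still needed.
Vendor 1 (3.8): take the remaining 200 ; done.
Cost = 500×1.0 + 1500×2.2 + 500×3.0 + 200×3.8 = 6060.

6060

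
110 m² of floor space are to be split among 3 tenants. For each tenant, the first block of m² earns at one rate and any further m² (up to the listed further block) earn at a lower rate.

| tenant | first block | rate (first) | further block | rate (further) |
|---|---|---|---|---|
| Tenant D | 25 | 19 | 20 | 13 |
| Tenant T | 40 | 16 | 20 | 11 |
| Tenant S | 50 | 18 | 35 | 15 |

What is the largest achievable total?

Treat each block as its own option and order by rate: Tenant D/T1 19 > Tenant S/T1 18 > Tenant T/T1 16 > Tenant S/T2 15 > Tenant D/T2 13 > Tenant T/T2 11.
Tenant D T1 at 19: fill all 25 — 85 left.
Fill Tenant S T1 block (50 at 18) — 35 left.
35 remain; put them into Tenant T T1 at 16.
Total = 19×25 + 18×50 + 16×35 = 1935.

1935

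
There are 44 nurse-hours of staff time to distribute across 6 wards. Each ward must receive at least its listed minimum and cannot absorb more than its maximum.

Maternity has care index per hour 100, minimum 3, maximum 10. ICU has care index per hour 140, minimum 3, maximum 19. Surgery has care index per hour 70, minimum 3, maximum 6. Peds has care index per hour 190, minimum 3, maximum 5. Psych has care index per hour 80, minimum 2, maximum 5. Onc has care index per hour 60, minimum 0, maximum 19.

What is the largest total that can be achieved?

5360

Meeting every minimum uses 3+3+3+3+2+0 = 14 nurse-hours, leaving 30.
Highest care index per hour first: Peds 190 > ICU 140 > Maternity 100 > Psych 80 > Surgery 70 > Onc 60.
Peds takes 2 more to reach its cap of 5 → 28 left.
Give ICU 16 more to hit its cap of 19 → 12 left.
Maternity: +7 to 10 (cap) → 5 left.
Psych takes 3 more to reach its cap of 5 → 2 left.
Only 2 left; Surgery takes them to reach 5.
Total = 100×10 + 140×19 + 70×5 + 190×5 + 80×5 = 5360.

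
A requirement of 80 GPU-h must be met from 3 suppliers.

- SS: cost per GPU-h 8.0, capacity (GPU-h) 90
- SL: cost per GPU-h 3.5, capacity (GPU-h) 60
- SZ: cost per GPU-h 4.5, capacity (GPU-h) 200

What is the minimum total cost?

Cheapest first:
SL (3.5): use full 60 ; 20 GPU-h to go.
SZ at 4.5: take 20 of its 200 ; requirement met.
SS: unused.
Cost = 60×3.5 + 20×4.5 = 300.

300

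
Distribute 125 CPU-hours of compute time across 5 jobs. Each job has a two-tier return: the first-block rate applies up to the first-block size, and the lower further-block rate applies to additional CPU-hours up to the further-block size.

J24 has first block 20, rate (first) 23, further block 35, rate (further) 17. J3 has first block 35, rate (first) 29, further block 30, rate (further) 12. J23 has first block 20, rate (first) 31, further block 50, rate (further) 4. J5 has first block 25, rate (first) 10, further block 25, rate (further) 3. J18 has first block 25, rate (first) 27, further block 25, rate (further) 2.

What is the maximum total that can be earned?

Treat each block as its own option and order by rate: J23/T1 31 > J3/T1 29 > J18/T1 27 > J24/T1 23 > J24/T2 17 > J3/T2 12 > J5/T1 10 > J23/T2 4 > J5/T2 3 > J18/T2 2.
J23/T1 (31): +20 → 105 left.
J3/T1 (29): +35 → 70 left.
J18 T1 at 27: fill all 25 → 45 left.
J24 T1 at 23: fill all 20 → 25 left.
25 remain; put them into J24 T2 at 17.
Total = 31×20 + 29×35 + 27×25 + 23×20 + 17×25 = 3195.

3195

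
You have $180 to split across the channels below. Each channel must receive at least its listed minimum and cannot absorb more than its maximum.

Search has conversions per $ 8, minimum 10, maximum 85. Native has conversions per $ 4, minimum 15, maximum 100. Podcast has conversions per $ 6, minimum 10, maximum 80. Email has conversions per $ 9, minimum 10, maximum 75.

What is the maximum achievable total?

1435

Meeting every minimum uses 10+15+10+10 = 45 $, leaving 135.
Order the channels by conversions per $: Email 9 > Search 8 > Podcast 6 > Native 4.
Email takes 65 more to reach its cap of 75 ; 70 left.
Search has room for 75 more but only 70 remain, so it gets 80.
Total = 8×80 + 4×15 + 6×10 + 9×75 = 1435.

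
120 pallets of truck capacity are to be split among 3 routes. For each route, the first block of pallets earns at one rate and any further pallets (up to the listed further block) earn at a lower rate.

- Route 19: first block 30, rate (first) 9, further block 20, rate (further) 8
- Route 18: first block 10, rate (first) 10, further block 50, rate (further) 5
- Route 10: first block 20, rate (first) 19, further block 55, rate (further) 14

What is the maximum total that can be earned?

Order all 6 blocks by rate: Route 10/T1 19 > Route 10/T2 14 > Route 18/T1 10 > Route 19/T1 9 > Route 19/T2 8 > Route 18/T2 5.
Fill Route 10 T1 block (20 at 19) ; 100 left.
Fill Route 10 T2 block (55 at 14) ; 45 left.
Route 18 T1 at 10: fill all 10 ; 35 left.
Route 19/T1 (9): +30 ; 5 left.
5 remain; put them into Route 19 T2 at 8.
Total = 19×20 + 14×55 + 10×10 + 9×30 + 8×5 = 1560.

1560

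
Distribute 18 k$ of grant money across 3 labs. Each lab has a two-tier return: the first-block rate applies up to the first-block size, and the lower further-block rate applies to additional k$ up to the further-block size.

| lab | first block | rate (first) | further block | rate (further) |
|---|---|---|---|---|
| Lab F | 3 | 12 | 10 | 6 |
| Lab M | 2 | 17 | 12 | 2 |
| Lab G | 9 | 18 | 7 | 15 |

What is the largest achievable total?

Order all 6 blocks by rate: Lab G/first 18 > Lab M/first 17 > Lab G/second 15 > Lab F/first 12 > Lab F/second 6 > Lab M/second 2.
Lab G first at 18: fill all 9 — 9 left.
Lab M/first (17): +2 — 7 left.
Lab G/second (15): +7 — 0 left.
Total = 18×9 + 17×2 + 15×7 = 301.

301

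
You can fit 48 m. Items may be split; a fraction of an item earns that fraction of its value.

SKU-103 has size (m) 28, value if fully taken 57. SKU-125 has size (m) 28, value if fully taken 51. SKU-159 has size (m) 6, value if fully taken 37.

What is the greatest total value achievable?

119.5

Sort by value density: SKU-159 37/6≈6.17, SKU-103 57/28≈2.04, SKU-125 51/28≈1.82.
All 6 m of SKU-159 fit (value 37) → 42 remain.
Take all of SKU-103 (28 m, value 57) → 14 m left.
Fill the last 14 m with part of SKU-125: 14/28 of it earns 25.5.
Total value = 119.5.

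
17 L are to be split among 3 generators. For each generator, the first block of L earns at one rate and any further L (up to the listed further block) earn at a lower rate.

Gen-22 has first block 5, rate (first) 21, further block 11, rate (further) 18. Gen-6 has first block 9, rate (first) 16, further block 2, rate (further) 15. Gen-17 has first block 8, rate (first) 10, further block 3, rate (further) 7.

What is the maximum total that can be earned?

319

Rank every tier by rate: Gen-22/tier1 21 > Gen-22/tier2 18 > Gen-6/tier1 16 > Gen-6/tier2 15 > Gen-17/tier1 10 > Gen-17/tier2 7.
Gen-22 tier1 at 21: fill all 5 → 12 left.
Gen-22 tier2 at 18: fill all 11 → 1 left.
Gen-6 tier1 at 16: only 1 left, fill 1.
Total = 21×5 + 18×11 + 16×1 = 319.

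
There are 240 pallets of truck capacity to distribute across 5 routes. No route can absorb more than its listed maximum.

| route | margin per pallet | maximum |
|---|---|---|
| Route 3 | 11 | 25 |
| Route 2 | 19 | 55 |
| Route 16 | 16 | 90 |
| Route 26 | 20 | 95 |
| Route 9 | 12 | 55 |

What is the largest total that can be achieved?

4385

Highest margin per pallet first: Route 26 20 > Route 2 19 > Route 16 16 > Route 9 12 > Route 3 11.
Give Route 26 95 to hit its cap of 95 ; 145 left.
Route 2 takes 55 to reach its cap of 55 ; 90 left.
Route 16: +90 to 90 (cap) ; 0 left.
Total = 19×55 + 16×90 + 20×95 = 4385.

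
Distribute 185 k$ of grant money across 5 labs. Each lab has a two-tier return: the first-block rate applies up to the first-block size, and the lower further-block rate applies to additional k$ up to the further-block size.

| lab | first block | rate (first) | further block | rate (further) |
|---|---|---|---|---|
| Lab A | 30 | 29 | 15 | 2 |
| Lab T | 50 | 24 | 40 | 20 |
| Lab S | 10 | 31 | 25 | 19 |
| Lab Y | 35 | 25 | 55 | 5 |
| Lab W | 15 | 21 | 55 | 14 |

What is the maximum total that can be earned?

4465

Rank every tier by rate: Lab S/first 31 > Lab A/first 29 > Lab Y/first 25 > Lab T/first 24 > Lab W/first 21 > Lab T/second 20 > Lab S/second 19 > Lab W/second 14 > Lab Y/second 5 > Lab A/second 2.
Lab S/first (31): +10 → 175 left.
Lab A first at 29: fill all 30 → 145 left.
Lab Y/first (25): +35 → 110 left.
Lab T first at 24: fill all 50 → 60 left.
Fill Lab W first block (15 at 21) → 45 left.
Lab T second at 20: fill all 40 → 5 left.
5 remain; put them into Lab S second at 19.
Total = 31×10 + 29×30 + 25×35 + 24×50 + 21×15 + 20×40 + 19×5 = 4465.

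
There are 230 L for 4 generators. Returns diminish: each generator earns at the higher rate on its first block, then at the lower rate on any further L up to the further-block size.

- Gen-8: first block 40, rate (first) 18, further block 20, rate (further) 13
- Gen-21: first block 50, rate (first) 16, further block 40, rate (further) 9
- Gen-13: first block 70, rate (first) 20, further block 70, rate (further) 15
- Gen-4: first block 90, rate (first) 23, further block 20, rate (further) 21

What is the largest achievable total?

4770

Order all 8 blocks by rate: Gen-4/first 23 > Gen-4/second 21 > Gen-13/first 20 > Gen-8/first 18 > Gen-21/first 16 > Gen-13/second 15 > Gen-8/second 13 > Gen-21/second 9.
Gen-4/first (23): +90 — 140 left.
Gen-4/second (21): +20 — 120 left.
Gen-13 first at 20: fill all 70 — 50 left.
Gen-8/first (18): +40 — 10 left.
10 remain; put them into Gen-21 first at 16.
Total = 23×90 + 21×20 + 20×70 + 18×40 + 16×10 = 4770.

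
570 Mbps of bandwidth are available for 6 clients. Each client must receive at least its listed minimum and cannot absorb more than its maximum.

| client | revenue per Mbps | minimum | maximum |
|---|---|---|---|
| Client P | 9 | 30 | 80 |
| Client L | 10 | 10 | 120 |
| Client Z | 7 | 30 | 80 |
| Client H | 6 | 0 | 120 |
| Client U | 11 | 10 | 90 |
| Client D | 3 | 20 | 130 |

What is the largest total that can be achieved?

Meeting every minimum uses 30+10+30+0+10+20 = 100 Mbps, leaving 470.
Rank by revenue per Mbps: Client U 11 > Client L 10 > Client P 9 > Client Z 7 > Client H 6 > Client D 3.
Give Client U 80 more to hit its cap of 90 → 390 left.
Client L takes 110 more to reach its cap of 120 → 280 left.
Client P: +50 to 80 (cap) → 230 left.
Client Z: +50 to 80 (cap) → 180 left.
Client H takes 120 more to reach its cap of 120 → 60 left.
Client D has room for 110 more but only 60 remain, so it gets 80.
Total = 9×80 + 10×120 + 7×80 + 6×120 + 11×90 + 3×80 = 4430.

4430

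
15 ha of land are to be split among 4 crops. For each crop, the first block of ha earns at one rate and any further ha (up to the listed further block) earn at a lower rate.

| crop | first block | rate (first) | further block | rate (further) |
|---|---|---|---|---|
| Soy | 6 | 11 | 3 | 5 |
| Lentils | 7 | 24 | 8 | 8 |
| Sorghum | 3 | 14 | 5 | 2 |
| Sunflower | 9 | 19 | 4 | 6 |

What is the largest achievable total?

320

Rank every tier by rate: Lentils/T1 24 > Sunflower/T1 19 > Sorghum/T1 14 > Soy/T1 11 > Lentils/T2 8 > Sunflower/T2 6 > Soy/T2 5 > Sorghum/T2 2.
Lentils T1 at 24: fill all 7 — 8 left.
Sunflower T1 at 19: only 8 left, fill 8.
Total = 24×7 + 19×8 = 320.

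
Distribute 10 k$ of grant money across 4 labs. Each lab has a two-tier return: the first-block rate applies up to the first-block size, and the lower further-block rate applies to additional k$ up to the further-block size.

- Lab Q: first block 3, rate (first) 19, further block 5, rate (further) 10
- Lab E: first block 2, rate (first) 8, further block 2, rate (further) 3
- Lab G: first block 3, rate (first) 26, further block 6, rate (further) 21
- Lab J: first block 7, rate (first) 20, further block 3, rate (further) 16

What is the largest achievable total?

Order all 8 blocks by rate: Lab G/T1 26 > Lab G/T2 21 > Lab J/T1 20 > Lab Q/T1 19 > Lab J/T2 16 > Lab Q/T2 10 > Lab E/T1 8 > Lab E/T2 3.
Fill Lab G T1 block (3 at 26) — 7 left.
Lab G T2 at 21: fill all 6 — 1 left.
Lab J T1 at 20: only 1 left, fill 1.
Total = 26×3 + 21×6 + 20×1 = 224.

224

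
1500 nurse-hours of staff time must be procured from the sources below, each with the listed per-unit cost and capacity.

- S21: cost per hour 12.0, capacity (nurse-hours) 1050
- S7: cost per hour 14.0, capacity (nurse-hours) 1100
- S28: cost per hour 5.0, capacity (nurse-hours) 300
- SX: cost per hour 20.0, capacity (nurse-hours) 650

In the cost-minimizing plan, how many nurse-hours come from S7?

Cheapest first:
S28 (5.0): use full 300 → 1200 nurse-hours to go.
S21 at 12.0: take all 1050 nurse-hours → 150 still needed.
S7 (14.0): take the remaining 150 → done.
SX: unused.

150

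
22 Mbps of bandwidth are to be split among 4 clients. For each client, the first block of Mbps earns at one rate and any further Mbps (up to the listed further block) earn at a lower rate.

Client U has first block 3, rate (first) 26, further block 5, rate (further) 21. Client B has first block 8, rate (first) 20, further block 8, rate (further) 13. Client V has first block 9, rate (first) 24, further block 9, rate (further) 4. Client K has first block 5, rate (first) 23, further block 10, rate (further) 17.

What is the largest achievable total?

Treat each block as its own option and order by rate: Client U/T1 26 > Client V/T1 24 > Client K/T1 23 > Client U/T2 21 > Client B/T1 20 > Client K/T2 17 > Client B/T2 13 > Client V/T2 4.
Client U/T1 (26): +3 — 19 left.
Fill Client V T1 block (9 at 24) — 10 left.
Client K T1 at 23: fill all 5 — 5 left.
Client U/T2 (21): +5 — 0 left.
Total = 26×3 + 24×9 + 23×5 + 21×5 = 514.

514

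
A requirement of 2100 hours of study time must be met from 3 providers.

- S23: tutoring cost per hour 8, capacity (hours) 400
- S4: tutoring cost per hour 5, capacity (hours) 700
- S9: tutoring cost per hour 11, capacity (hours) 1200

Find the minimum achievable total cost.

Cheapest first:
S4 (5): use full 700 → 1400 hours to go.
Take 400 from S23 at 8 → need 1000 more.
Take 1000 from S9 at 11 to finish.
Cost = 700×5 + 400×8 + 1000×11 = 17700.

17700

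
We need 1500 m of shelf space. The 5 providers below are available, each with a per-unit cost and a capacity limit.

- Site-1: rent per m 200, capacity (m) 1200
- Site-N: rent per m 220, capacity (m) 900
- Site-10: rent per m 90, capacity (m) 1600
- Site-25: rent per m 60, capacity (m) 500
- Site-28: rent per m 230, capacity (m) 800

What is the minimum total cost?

120000

Cheapest first:
Site-25 at 60: take all 500 m — 1000 still needed.
Site-10 (90): take the remaining 1000 — done.
Site-1, Site-N, Site-28: unused.
Cost = 500×60 + 1000×90 = 120000.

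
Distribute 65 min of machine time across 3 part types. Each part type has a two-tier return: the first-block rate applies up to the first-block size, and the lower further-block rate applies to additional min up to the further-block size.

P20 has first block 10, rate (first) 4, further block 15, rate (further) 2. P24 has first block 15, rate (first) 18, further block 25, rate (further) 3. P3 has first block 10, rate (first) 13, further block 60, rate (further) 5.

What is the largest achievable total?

600

Order all 6 blocks by rate: P24/first 18 > P3/first 13 > P3/second 5 > P20/first 4 > P24/second 3 > P20/second 2.
P24/first (18): +15 → 50 left.
P3 first at 13: fill all 10 → 40 left.
40 remain; put them into P3 second at 5.
Total = 18×15 + 13×10 + 5×40 = 600.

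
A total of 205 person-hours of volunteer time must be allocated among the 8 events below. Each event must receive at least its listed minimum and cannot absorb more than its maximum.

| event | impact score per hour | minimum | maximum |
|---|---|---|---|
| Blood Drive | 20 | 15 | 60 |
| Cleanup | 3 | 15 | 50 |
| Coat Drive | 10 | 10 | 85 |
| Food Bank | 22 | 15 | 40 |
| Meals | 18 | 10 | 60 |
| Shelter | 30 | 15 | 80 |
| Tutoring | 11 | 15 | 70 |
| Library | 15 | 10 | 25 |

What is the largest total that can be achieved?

Meeting every minimum uses 15+15+10+15+10+15+15+10 = 105 person-hours, leaving 100.
Rank by impact score per hour: Shelter 30 > Food Bank 22 > Blood Drive 20 > Meals 18 > Library 15 > Tutoring 11 > Coat Drive 10 > Cleanup 3.
Shelter: +65 to 80 (cap) → 35 left.
Food Bank takes 25 more to reach its cap of 40 → 10 left.
Blood Drive: +10 (room for 45) → 25. Pool exhausted.
Total = 20×25 + 3×15 + 10×10 + 22×40 + 18×10 + 30×80 + 11×15 + 15×10 = 4420.

4420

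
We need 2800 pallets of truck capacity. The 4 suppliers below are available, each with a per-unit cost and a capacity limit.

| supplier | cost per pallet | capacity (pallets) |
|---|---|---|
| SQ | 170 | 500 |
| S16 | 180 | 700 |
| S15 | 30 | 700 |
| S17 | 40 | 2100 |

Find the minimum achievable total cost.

105000

Use suppliers in increasing cost order.
S15 (30): use full 700 — 2100 pallets to go.
S17 at 40: take all 2100 pallets — 0 still needed.
SQ, S16: unused.
Cost = 700×30 + 2100×40 = 105000.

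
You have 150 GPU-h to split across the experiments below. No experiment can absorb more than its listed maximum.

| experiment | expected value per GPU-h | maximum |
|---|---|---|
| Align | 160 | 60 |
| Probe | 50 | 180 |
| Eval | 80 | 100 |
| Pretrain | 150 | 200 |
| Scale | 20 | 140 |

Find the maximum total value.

23100

Order the experiments by expected value per GPU-h: Align 160 > Pretrain 150 > Eval 80 > Probe 50 > Scale 20.
Align takes 60 to reach its cap of 60 — 90 left.
Only 90 left; Pretrain takes them to reach 90.
Total = 160×60 + 150×90 = 23100.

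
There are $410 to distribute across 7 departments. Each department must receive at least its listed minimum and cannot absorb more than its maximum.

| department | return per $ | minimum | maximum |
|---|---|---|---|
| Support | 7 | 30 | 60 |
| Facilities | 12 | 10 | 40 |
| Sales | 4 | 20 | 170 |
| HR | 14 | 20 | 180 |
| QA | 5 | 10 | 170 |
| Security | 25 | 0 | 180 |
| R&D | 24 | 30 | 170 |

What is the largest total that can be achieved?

8600

Meeting every minimum uses 30+10+20+20+10+0+30 = 120 $, leaving 290.
Order the departments by return per $: Security 25 > R&D 24 > HR 14 > Facilities 12 > Support 7 > QA 5 > Sales 4.
Security: +180 to 180 (cap) → 110 left.
R&D has room for 140 more but only 110 remain, so it gets 140.
Total = 7×30 + 12×10 + 4×20 + 14×20 + 5×10 + 25×180 + 24×140 = 8600.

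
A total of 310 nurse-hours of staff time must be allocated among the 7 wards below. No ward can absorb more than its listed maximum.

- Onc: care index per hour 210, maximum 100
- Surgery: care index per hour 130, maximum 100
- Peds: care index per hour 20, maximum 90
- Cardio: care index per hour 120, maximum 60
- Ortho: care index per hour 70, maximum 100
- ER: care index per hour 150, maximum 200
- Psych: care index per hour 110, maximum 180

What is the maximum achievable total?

Highest care index per hour first: Onc 210 > ER 150 > Surgery 130 > Cardio 120 > Psych 110 > Ortho 70 > Peds 20.
Onc: +100 to 100 (cap) ; 210 left.
ER takes 200 to reach its cap of 200 ; 10 left.
Only 10 left; Surgery takes them to reach 10.
Total = 210×100 + 130×10 + 150×200 = 52300.

52300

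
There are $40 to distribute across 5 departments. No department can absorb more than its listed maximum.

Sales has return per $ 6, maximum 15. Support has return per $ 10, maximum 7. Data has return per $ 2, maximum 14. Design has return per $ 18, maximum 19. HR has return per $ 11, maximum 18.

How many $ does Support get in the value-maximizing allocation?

Highest return per $ first: Design 18 > HR 11 > Support 10 > Sales 6 > Data 2.
Design: +19 to 19 (cap) — 21 left.
Give HR 18 to hit its cap of 18 — 3 left.
Only 3 left; Support takes them to reach 3.

3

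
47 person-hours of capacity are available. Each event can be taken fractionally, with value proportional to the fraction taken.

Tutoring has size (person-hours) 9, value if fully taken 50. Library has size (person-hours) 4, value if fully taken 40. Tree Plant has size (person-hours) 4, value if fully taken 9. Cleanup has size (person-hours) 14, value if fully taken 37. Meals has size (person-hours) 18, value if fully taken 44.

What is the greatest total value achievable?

Rank by value-to-size ratio: Library 40/4≈10, Tutoring 50/9≈5.56, Cleanup 37/14≈2.64, Meals 44/18≈2.44, Tree Plant 9/4≈2.25.
Take all of Library (4 person-hours, value 40) — 43 person-hours left.
Tutoring: take in full, 9 person-hours for value 50 — 34 left.
Cleanup: take in full, 14 person-hours for value 37 — 20 left.
Meals: take in full, 18 person-hours for value 44 — 2 left.
Only 2 person-hours remain; take 2/4 of Tree Plant for value 9×2/4 = 4.5.
Total value = 175.5.

175.5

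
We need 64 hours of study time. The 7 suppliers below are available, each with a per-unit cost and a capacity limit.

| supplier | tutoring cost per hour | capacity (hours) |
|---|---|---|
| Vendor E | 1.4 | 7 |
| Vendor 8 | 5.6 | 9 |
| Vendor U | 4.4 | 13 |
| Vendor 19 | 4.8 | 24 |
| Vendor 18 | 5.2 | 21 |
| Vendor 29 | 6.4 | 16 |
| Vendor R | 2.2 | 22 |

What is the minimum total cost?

221

Fill from the cheapest supplier first.
Take 7 from Vendor E at 1.4 — need 57 more.
Vendor R (2.2): use full 22 — 35 hours to go.
Vendor U at 4.4: take all 13 hours — 22 still needed.
Vendor 19 (4.8): take the remaining 22 — done.
Vendor 18, Vendor 8, Vendor 29: unused.
Cost = 7×1.4 + 22×2.2 + 13×4.4 + 22×4.8 = 221.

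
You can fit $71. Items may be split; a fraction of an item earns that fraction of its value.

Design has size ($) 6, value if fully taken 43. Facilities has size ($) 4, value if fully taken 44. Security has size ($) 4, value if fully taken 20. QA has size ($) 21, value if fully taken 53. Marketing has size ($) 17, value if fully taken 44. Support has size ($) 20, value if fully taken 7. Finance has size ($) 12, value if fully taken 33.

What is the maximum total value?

Rank by value-to-size ratio: Facilities 44/4≈11, Design 43/6≈7.17, Security 20/4≈5, Finance 33/12≈2.75, Marketing 44/17≈2.59, QA 53/21≈2.52, Support 7/20≈0.35.
Take all of Facilities (4 $, value 44) ; 67 $ left.
Take all of Design (6 $, value 43) ; 61 $ left.
Security: take in full, 4 $ for value 20 ; 57 left.
Take all of Finance (12 $, value 33) ; 45 $ left.
Take all of Marketing (17 $, value 44) ; 28 $ left.
Take all of QA (21 $, value 53) ; 7 $ left.
7 $ left: a 7/20 share of Support gives 7×7/20 = 2.45.
Total value = 239.45.

239.45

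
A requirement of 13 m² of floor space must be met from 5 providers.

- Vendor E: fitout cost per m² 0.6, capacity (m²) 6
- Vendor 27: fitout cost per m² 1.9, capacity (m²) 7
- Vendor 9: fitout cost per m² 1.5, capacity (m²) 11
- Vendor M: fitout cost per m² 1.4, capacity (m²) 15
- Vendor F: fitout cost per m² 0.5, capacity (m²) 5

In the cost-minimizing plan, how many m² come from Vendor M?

2

Cheapest first:
Take 5 from Vendor F at 0.5 → need 8 more.
Vendor E at 0.6: take all 6 m² → 2 still needed.
Take 2 from Vendor M at 1.4 to finish.
Vendor 9, Vendor 27: unused.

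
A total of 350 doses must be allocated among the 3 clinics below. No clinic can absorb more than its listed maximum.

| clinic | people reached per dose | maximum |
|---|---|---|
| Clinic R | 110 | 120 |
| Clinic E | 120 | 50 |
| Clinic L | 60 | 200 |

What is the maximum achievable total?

Highest people reached per dose first: Clinic E 120 > Clinic R 110 > Clinic L 60.
Clinic E takes 50 to reach its cap of 50 → 300 left.
Give Clinic R 120 to hit its cap of 120 → 180 left.
Clinic L: +180 (room for 200) → 180. Pool exhausted.
Total = 110×120 + 120×50 + 60×180 = 30000.

30000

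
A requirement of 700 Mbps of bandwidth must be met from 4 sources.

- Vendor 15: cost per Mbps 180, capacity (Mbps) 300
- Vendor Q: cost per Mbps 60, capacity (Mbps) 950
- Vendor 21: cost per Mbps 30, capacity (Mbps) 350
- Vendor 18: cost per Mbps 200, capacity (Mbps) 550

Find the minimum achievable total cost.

Use sources in increasing cost order.
Take 350 from Vendor 21 at 30 — need 350 more.
Vendor Q (60): take the remaining 350 — done.
Vendor 15, Vendor 18: unused.
Cost = 350×30 + 350×60 = 31500.

31500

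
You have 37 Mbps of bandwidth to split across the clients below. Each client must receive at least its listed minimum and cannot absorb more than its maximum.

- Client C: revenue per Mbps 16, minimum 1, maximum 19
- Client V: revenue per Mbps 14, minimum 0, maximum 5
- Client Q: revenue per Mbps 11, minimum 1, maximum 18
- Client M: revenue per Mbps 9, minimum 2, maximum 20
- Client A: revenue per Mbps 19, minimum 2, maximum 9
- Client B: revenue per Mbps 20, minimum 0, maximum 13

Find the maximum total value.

652

Meeting every minimum uses 1+0+1+2+2+0 = 6 Mbps, leaving 31.
Highest revenue per Mbps first: Client B 20 > Client A 19 > Client C 16 > Client V 14 > Client Q 11 > Client M 9.
Give Client B 13 more to hit its cap of 13 → 18 left.
Give Client A 7 more to hit its cap of 9 → 11 left.
Only 11 left; Client C takes them to reach 12.
Total = 16×12 + 11×1 + 9×2 + 19×9 + 20×13 = 652.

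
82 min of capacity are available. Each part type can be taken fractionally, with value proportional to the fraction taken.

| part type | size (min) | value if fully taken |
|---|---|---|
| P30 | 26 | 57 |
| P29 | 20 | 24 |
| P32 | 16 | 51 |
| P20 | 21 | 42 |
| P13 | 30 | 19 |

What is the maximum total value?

172.8

Sort by value density: P32 51/16≈3.19, P30 57/26≈2.19, P20 42/21≈2, P29 24/20≈1.2, P13 19/30≈0.633.
Take all of P32 (16 min, value 51) → 66 min left.
P30: take in full, 26 min for value 57 → 40 left.
P20: take in full, 21 min for value 42 → 19 left.
19 min left: a 19/20 share of P29 gives 24×19/20 = 22.8.
Total value = 172.8.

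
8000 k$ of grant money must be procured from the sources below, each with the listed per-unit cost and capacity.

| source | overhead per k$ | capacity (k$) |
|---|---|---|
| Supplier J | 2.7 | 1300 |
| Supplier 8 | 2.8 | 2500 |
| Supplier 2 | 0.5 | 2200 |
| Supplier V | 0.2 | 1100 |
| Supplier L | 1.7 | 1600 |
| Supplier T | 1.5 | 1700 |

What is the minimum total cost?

Use sources in increasing cost order.
Supplier V (0.2): use full 1100 → 6900 k$ to go.
Supplier 2 (0.5): use full 2200 → 4700 k$ to go.
Take 1700 from Supplier T at 1.5 → need 3000 more.
Take 1600 from Supplier L at 1.7 → need 1400 more.
Take 1300 from Supplier J at 2.7 → need 100 more.
Supplier 8 (2.8): take the remaining 100 → done.
Cost = 1100×0.2 + 2200×0.5 + 1700×1.5 + 1600×1.7 + 1300×2.7 + 100×2.8 = 10380.

10380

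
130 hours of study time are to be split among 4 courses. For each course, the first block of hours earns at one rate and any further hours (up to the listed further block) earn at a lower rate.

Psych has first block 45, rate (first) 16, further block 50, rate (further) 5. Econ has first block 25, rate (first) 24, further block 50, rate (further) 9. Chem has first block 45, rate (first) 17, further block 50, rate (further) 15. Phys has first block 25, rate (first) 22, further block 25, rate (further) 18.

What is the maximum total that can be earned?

2525

Treat each block as its own option and order by rate: Econ/first 24 > Phys/first 22 > Phys/second 18 > Chem/first 17 > Psych/first 16 > Chem/second 15 > Econ/second 9 > Psych/second 5.
Fill Econ first block (25 at 24) ; 105 left.
Phys/first (22): +25 ; 80 left.
Fill Phys second block (25 at 18) ; 55 left.
Chem/first (17): +45 ; 10 left.
10 remain; put them into Psych first at 16.
Total = 24×25 + 22×25 + 18×25 + 17×45 + 16×10 = 2525.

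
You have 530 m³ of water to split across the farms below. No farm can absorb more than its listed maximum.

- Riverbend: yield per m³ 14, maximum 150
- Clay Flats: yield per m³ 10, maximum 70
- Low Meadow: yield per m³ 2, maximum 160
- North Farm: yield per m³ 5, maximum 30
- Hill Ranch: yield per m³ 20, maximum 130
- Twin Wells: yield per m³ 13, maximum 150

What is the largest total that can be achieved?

7500

Highest yield per m³ first: Hill Ranch 20 > Riverbend 14 > Twin Wells 13 > Clay Flats 10 > North Farm 5 > Low Meadow 2.
Hill Ranch: +130 to 130 (cap) → 400 left.
Riverbend takes 150 to reach its cap of 150 → 250 left.
Give Twin Wells 150 to hit its cap of 150 → 100 left.
Clay Flats: +70 to 70 (cap) → 30 left.
Give North Farm 30 to hit its cap of 30 → 0 left.
Total = 14×150 + 10×70 + 5×30 + 20×130 + 13×150 = 7500.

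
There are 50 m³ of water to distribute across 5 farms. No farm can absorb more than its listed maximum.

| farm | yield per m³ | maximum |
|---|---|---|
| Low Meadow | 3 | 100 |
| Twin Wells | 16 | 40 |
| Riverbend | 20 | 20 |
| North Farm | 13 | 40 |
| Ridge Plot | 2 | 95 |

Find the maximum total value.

Highest yield per m³ first: Riverbend 20 > Twin Wells 16 > North Farm 13 > Low Meadow 3 > Ridge Plot 2.
Riverbend: +20 to 20 (cap) → 30 left.
Only 30 left; Twin Wells takes them to reach 30.
Total = 16×30 + 20×20 = 880.

880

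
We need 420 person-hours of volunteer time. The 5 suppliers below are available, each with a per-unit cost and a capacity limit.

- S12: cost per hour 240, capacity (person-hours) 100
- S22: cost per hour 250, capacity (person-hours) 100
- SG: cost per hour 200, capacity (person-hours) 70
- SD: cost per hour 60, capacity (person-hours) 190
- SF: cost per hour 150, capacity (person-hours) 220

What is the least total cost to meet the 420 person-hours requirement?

Fill from the cheapest supplier first.
Take 190 from SD at 60 ; need 230 more.
Take 220 from SF at 150 ; need 10 more.
Take 10 from SG at 200 to finish.
S12, S22: unused.
Cost = 190×60 + 220×150 + 10×200 = 46400.

46400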